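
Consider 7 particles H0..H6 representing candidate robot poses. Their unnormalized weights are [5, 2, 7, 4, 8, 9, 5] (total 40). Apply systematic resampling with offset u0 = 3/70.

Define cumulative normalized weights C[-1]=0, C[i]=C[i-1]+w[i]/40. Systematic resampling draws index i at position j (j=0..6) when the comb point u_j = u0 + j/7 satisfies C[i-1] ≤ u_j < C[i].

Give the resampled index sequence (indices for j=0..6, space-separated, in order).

C = [1/8, 7/40, 7/20, 9/20, 13/20, 7/8, 1]
j=0: u_0=3/70 ∈ [0, 1/8) → index 0
j=1: u_1=13/70 ∈ [7/40, 7/20) → index 2
j=2: u_2=23/70 ∈ [7/40, 7/20) → index 2
j=3: u_3=33/70 ∈ [9/20, 13/20) → index 4
j=4: u_4=43/70 ∈ [9/20, 13/20) → index 4
j=5: u_5=53/70 ∈ [13/20, 7/8) → index 5
j=6: u_6=9/10 ∈ [7/8, 1) → index 6

0 2 2 4 4 5 6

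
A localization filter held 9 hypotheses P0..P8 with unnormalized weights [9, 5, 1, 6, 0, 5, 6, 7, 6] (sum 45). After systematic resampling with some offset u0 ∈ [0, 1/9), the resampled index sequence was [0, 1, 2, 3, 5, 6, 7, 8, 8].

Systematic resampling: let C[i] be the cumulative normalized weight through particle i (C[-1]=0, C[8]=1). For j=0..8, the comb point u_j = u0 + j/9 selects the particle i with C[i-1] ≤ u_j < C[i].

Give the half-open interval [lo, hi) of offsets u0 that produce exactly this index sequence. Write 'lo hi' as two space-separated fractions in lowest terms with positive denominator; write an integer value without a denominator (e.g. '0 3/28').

4/45 1/9

C = [1/5, 14/45, 1/3, 7/15, 7/15, 26/45, 32/45, 13/15, 1]
j=0 picked index 0: u0 ∈ [0, 1/5)
j=1 picked index 1: u0 ∈ [4/45, 1/5)
j=2 picked index 2: u0 ∈ [4/45, 1/9)
j=3 picked index 3: u0 ∈ [0, 2/15)
j=4 picked index 5: u0 ∈ [1/45, 2/15)
j=5 picked index 6: u0 ∈ [1/45, 7/45)
j=6 picked index 7: u0 ∈ [2/45, 1/5)
j=7 picked index 8: u0 ∈ [4/45, 2/9)
j=8 picked index 8: u0 ∈ [-1/45, 1/9)
intersection: [4/45, 1/9)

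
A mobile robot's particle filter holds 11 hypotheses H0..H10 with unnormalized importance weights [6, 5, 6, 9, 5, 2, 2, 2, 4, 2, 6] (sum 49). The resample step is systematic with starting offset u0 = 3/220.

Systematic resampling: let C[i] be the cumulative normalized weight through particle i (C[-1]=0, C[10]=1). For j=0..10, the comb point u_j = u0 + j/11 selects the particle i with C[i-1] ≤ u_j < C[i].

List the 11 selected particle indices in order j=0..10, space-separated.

0 0 1 2 3 3 4 5 7 8 10

C = [6/49, 11/49, 17/49, 26/49, 31/49, 33/49, 5/7, 37/49, 41/49, 43/49, 1]
j=0: u_0=3/220 ∈ [0, 6/49) → index 0
j=1: u_1=23/220 ∈ [0, 6/49) → index 0
j=2: u_2=43/220 ∈ [6/49, 11/49) → index 1
j=3: u_3=63/220 ∈ [11/49, 17/49) → index 2
j=4: u_4=83/220 ∈ [17/49, 26/49) → index 3
j=5: u_5=103/220 ∈ [17/49, 26/49) → index 3
j=6: u_6=123/220 ∈ [26/49, 31/49) → index 4
j=7: u_7=13/20 ∈ [31/49, 33/49) → index 5
j=8: u_8=163/220 ∈ [5/7, 37/49) → index 7
j=9: u_9=183/220 ∈ [37/49, 41/49) → index 8
j=10: u_10=203/220 ∈ [43/49, 1) → index 10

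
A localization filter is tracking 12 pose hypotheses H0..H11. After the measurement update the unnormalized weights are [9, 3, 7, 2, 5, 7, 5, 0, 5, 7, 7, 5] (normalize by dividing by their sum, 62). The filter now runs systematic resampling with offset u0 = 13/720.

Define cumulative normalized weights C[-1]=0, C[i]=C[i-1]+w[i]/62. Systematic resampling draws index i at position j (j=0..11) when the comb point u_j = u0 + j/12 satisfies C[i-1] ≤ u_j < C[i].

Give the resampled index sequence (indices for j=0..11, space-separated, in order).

0 0 1 2 4 5 5 6 8 9 10 11

C = [9/62, 6/31, 19/62, 21/62, 13/31, 33/62, 19/31, 19/31, 43/62, 25/31, 57/62, 1]
j=0: u_0=13/720 ∈ [0, 9/62) → index 0
j=1: u_1=73/720 ∈ [0, 9/62) → index 0
j=2: u_2=133/720 ∈ [9/62, 6/31) → index 1
j=3: u_3=193/720 ∈ [6/31, 19/62) → index 2
j=4: u_4=253/720 ∈ [21/62, 13/31) → index 4
j=5: u_5=313/720 ∈ [13/31, 33/62) → index 5
j=6: u_6=373/720 ∈ [13/31, 33/62) → index 5
j=7: u_7=433/720 ∈ [33/62, 19/31) → index 6
j=8: u_8=493/720 ∈ [19/31, 43/62) → index 8
j=9: u_9=553/720 ∈ [43/62, 25/31) → index 9
j=10: u_10=613/720 ∈ [25/31, 57/62) → index 10
j=11: u_11=673/720 ∈ [57/62, 1) → index 11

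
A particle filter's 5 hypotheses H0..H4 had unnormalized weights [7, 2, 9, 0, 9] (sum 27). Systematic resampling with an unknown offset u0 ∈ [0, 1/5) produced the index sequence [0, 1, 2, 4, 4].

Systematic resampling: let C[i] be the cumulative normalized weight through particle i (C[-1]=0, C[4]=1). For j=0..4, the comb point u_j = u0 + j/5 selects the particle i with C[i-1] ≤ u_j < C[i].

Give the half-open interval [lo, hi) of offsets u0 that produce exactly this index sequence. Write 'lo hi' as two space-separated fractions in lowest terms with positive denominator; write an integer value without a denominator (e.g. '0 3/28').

C = [7/27, 1/3, 2/3, 2/3, 1]
j=0 picked index 0: u0 ∈ [0, 7/27)
j=1 picked index 1: u0 ∈ [8/135, 2/15)
j=2 picked index 2: u0 ∈ [-1/15, 4/15)
j=3 picked index 4: u0 ∈ [1/15, 2/5)
j=4 picked index 4: u0 ∈ [-2/15, 1/5)
intersection: [1/15, 2/15)

1/15 2/15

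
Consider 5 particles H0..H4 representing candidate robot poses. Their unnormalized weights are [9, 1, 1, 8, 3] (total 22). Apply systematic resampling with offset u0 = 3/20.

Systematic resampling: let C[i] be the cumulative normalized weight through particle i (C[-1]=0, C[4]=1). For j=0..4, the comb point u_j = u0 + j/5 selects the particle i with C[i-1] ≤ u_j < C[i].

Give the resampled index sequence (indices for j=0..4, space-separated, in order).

C = [9/22, 5/11, 1/2, 19/22, 1]
j=0: u_0=3/20 ∈ [0, 9/22) → index 0
j=1: u_1=7/20 ∈ [0, 9/22) → index 0
j=2: u_2=11/20 ∈ [1/2, 19/22) → index 3
j=3: u_3=3/4 ∈ [1/2, 19/22) → index 3
j=4: u_4=19/20 ∈ [19/22, 1) → index 4

0 0 3 3 4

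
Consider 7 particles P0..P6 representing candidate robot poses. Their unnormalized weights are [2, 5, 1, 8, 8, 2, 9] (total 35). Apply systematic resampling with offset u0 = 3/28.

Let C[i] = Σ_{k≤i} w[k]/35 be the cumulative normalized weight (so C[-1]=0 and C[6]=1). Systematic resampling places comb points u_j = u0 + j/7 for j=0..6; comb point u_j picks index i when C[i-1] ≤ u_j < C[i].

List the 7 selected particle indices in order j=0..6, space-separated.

C = [2/35, 1/5, 8/35, 16/35, 24/35, 26/35, 1]
j=0: u_0=3/28 ∈ [2/35, 1/5) → index 1
j=1: u_1=1/4 ∈ [8/35, 16/35) → index 3
j=2: u_2=11/28 ∈ [8/35, 16/35) → index 3
j=3: u_3=15/28 ∈ [16/35, 24/35) → index 4
j=4: u_4=19/28 ∈ [16/35, 24/35) → index 4
j=5: u_5=23/28 ∈ [26/35, 1) → index 6
j=6: u_6=27/28 ∈ [26/35, 1) → index 6

1 3 3 4 4 6 6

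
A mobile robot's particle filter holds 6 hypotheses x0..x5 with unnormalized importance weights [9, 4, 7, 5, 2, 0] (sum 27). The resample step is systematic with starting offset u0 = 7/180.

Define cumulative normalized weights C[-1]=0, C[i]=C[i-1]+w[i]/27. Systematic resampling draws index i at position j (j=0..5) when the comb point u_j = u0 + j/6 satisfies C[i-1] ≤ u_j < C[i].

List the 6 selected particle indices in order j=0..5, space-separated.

C = [1/3, 13/27, 20/27, 25/27, 1, 1]
j=0: u_0=7/180 ∈ [0, 1/3) → index 0
j=1: u_1=37/180 ∈ [0, 1/3) → index 0
j=2: u_2=67/180 ∈ [1/3, 13/27) → index 1
j=3: u_3=97/180 ∈ [13/27, 20/27) → index 2
j=4: u_4=127/180 ∈ [13/27, 20/27) → index 2
j=5: u_5=157/180 ∈ [20/27, 25/27) → index 3

0 0 1 2 2 3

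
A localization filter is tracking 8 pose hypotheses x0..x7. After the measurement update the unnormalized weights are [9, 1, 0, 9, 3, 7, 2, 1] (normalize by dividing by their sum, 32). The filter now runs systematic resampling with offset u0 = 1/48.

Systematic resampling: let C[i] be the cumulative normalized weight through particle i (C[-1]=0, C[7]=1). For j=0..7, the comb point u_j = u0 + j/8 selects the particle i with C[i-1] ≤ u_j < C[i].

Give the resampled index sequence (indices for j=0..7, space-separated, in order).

0 0 0 3 3 4 5 5

C = [9/32, 5/16, 5/16, 19/32, 11/16, 29/32, 31/32, 1]
j=0: u_0=1/48 ∈ [0, 9/32) → index 0
j=1: u_1=7/48 ∈ [0, 9/32) → index 0
j=2: u_2=13/48 ∈ [0, 9/32) → index 0
j=3: u_3=19/48 ∈ [5/16, 19/32) → index 3
j=4: u_4=25/48 ∈ [5/16, 19/32) → index 3
j=5: u_5=31/48 ∈ [19/32, 11/16) → index 4
j=6: u_6=37/48 ∈ [11/16, 29/32) → index 5
j=7: u_7=43/48 ∈ [11/16, 29/32) → index 5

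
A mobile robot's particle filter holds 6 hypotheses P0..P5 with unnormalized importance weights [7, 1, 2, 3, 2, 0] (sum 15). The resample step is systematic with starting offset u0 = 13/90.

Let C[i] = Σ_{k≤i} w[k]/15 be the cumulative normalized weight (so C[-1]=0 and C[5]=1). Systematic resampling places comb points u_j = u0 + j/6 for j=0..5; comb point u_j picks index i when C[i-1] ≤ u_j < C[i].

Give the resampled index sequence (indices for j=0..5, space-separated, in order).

C = [7/15, 8/15, 2/3, 13/15, 1, 1]
j=0: u_0=13/90 ∈ [0, 7/15) → index 0
j=1: u_1=14/45 ∈ [0, 7/15) → index 0
j=2: u_2=43/90 ∈ [7/15, 8/15) → index 1
j=3: u_3=29/45 ∈ [8/15, 2/3) → index 2
j=4: u_4=73/90 ∈ [2/3, 13/15) → index 3
j=5: u_5=44/45 ∈ [13/15, 1) → index 4

0 0 1 2 3 4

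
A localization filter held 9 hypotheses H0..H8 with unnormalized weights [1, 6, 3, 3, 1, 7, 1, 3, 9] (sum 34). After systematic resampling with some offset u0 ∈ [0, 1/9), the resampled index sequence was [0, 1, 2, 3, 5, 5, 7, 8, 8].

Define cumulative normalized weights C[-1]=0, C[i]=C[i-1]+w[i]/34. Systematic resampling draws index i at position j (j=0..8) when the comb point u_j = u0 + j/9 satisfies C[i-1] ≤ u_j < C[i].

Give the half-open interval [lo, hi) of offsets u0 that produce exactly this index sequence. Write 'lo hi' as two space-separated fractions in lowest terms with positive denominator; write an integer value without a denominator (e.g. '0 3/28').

0 1/34

C = [1/34, 7/34, 5/17, 13/34, 7/17, 21/34, 11/17, 25/34, 1]
j=0 picked index 0: u0 ∈ [0, 1/34)
j=1 picked index 1: u0 ∈ [-25/306, 29/306)
j=2 picked index 2: u0 ∈ [-5/306, 11/153)
j=3 picked index 3: u0 ∈ [-2/51, 5/102)
j=4 picked index 5: u0 ∈ [-5/153, 53/306)
j=5 picked index 5: u0 ∈ [-22/153, 19/306)
j=6 picked index 7: u0 ∈ [-1/51, 7/102)
j=7 picked index 8: u0 ∈ [-13/306, 2/9)
j=8 picked index 8: u0 ∈ [-47/306, 1/9)
intersection: [0, 1/34)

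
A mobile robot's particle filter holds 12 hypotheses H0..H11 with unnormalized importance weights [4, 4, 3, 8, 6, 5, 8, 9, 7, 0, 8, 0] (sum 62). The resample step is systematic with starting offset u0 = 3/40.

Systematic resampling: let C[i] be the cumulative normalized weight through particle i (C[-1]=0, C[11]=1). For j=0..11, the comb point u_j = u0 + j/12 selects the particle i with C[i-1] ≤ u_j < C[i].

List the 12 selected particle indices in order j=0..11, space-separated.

C = [2/31, 4/31, 11/62, 19/62, 25/62, 15/31, 19/31, 47/62, 27/31, 27/31, 1, 1]
j=0: u_0=3/40 ∈ [2/31, 4/31) → index 1
j=1: u_1=19/120 ∈ [4/31, 11/62) → index 2
j=2: u_2=29/120 ∈ [11/62, 19/62) → index 3
j=3: u_3=13/40 ∈ [19/62, 25/62) → index 4
j=4: u_4=49/120 ∈ [25/62, 15/31) → index 5
j=5: u_5=59/120 ∈ [15/31, 19/31) → index 6
j=6: u_6=23/40 ∈ [15/31, 19/31) → index 6
j=7: u_7=79/120 ∈ [19/31, 47/62) → index 7
j=8: u_8=89/120 ∈ [19/31, 47/62) → index 7
j=9: u_9=33/40 ∈ [47/62, 27/31) → index 8
j=10: u_10=109/120 ∈ [27/31, 1) → index 10
j=11: u_11=119/120 ∈ [27/31, 1) → index 10

1 2 3 4 5 6 6 7 7 8 10 10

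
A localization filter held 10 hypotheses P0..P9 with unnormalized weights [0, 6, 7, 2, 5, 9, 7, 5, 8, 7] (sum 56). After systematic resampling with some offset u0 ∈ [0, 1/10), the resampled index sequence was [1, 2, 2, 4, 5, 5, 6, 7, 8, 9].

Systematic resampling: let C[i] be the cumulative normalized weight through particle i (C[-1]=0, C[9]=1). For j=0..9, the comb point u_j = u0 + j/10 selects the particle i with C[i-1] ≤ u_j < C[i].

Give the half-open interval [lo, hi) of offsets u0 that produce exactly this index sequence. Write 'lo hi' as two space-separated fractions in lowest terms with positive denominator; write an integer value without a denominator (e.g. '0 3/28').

C = [0, 3/28, 13/56, 15/56, 5/14, 29/56, 9/14, 41/56, 7/8, 1]
j=0 picked index 1: u0 ∈ [0, 3/28)
j=1 picked index 2: u0 ∈ [1/140, 37/280)
j=2 picked index 2: u0 ∈ [-13/140, 9/280)
j=3 picked index 4: u0 ∈ [-9/280, 2/35)
j=4 picked index 5: u0 ∈ [-3/70, 33/280)
j=5 picked index 5: u0 ∈ [-1/7, 1/56)
j=6 picked index 6: u0 ∈ [-23/280, 3/70)
j=7 picked index 7: u0 ∈ [-2/35, 9/280)
j=8 picked index 8: u0 ∈ [-19/280, 3/40)
j=9 picked index 9: u0 ∈ [-1/40, 1/10)
intersection: [1/140, 1/56)

1/140 1/56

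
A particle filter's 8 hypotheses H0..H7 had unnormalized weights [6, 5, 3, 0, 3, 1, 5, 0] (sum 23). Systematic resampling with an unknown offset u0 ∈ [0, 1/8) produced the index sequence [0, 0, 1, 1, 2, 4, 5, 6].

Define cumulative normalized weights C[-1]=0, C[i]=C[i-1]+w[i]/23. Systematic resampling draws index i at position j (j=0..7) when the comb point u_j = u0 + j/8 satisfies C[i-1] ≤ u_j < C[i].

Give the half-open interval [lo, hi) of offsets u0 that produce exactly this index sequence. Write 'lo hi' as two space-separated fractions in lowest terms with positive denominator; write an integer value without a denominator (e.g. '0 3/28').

C = [6/23, 11/23, 14/23, 14/23, 17/23, 18/23, 1, 1]
j=0 picked index 0: u0 ∈ [0, 6/23)
j=1 picked index 0: u0 ∈ [-1/8, 25/184)
j=2 picked index 1: u0 ∈ [1/92, 21/92)
j=3 picked index 1: u0 ∈ [-21/184, 19/184)
j=4 picked index 2: u0 ∈ [-1/46, 5/46)
j=5 picked index 4: u0 ∈ [-3/184, 21/184)
j=6 picked index 5: u0 ∈ [-1/92, 3/92)
j=7 picked index 6: u0 ∈ [-17/184, 1/8)
intersection: [1/92, 3/92)

1/92 3/92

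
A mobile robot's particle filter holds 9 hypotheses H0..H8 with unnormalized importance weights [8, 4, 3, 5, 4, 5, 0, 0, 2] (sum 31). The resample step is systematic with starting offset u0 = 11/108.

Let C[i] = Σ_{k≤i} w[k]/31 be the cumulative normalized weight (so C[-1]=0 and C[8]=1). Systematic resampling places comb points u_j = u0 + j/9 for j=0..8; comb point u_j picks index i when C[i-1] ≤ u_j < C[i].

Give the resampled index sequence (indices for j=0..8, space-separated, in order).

0 0 1 2 3 4 4 5 8

C = [8/31, 12/31, 15/31, 20/31, 24/31, 29/31, 29/31, 29/31, 1]
j=0: u_0=11/108 ∈ [0, 8/31) → index 0
j=1: u_1=23/108 ∈ [0, 8/31) → index 0
j=2: u_2=35/108 ∈ [8/31, 12/31) → index 1
j=3: u_3=47/108 ∈ [12/31, 15/31) → index 2
j=4: u_4=59/108 ∈ [15/31, 20/31) → index 3
j=5: u_5=71/108 ∈ [20/31, 24/31) → index 4
j=6: u_6=83/108 ∈ [20/31, 24/31) → index 4
j=7: u_7=95/108 ∈ [24/31, 29/31) → index 5
j=8: u_8=107/108 ∈ [29/31, 1) → index 8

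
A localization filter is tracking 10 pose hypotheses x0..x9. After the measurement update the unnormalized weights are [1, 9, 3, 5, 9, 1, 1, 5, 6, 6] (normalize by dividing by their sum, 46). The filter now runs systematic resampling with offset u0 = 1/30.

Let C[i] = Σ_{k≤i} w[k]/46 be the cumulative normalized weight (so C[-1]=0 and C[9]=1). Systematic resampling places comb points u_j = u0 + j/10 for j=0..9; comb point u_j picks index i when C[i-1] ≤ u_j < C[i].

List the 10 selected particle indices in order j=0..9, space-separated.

C = [1/46, 5/23, 13/46, 9/23, 27/46, 14/23, 29/46, 17/23, 20/23, 1]
j=0: u_0=1/30 ∈ [1/46, 5/23) → index 1
j=1: u_1=2/15 ∈ [1/46, 5/23) → index 1
j=2: u_2=7/30 ∈ [5/23, 13/46) → index 2
j=3: u_3=1/3 ∈ [13/46, 9/23) → index 3
j=4: u_4=13/30 ∈ [9/23, 27/46) → index 4
j=5: u_5=8/15 ∈ [9/23, 27/46) → index 4
j=6: u_6=19/30 ∈ [29/46, 17/23) → index 7
j=7: u_7=11/15 ∈ [29/46, 17/23) → index 7
j=8: u_8=5/6 ∈ [17/23, 20/23) → index 8
j=9: u_9=14/15 ∈ [20/23, 1) → index 9

1 1 2 3 4 4 7 7 8 9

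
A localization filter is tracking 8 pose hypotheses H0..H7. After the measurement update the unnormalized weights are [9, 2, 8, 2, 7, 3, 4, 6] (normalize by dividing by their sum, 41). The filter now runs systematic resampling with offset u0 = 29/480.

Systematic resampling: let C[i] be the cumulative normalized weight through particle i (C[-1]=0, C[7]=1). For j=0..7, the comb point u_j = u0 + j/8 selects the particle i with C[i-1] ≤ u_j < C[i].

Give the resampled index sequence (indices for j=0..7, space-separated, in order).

C = [9/41, 11/41, 19/41, 21/41, 28/41, 31/41, 35/41, 1]
j=0: u_0=29/480 ∈ [0, 9/41) → index 0
j=1: u_1=89/480 ∈ [0, 9/41) → index 0
j=2: u_2=149/480 ∈ [11/41, 19/41) → index 2
j=3: u_3=209/480 ∈ [11/41, 19/41) → index 2
j=4: u_4=269/480 ∈ [21/41, 28/41) → index 4
j=5: u_5=329/480 ∈ [28/41, 31/41) → index 5
j=6: u_6=389/480 ∈ [31/41, 35/41) → index 6
j=7: u_7=449/480 ∈ [35/41, 1) → index 7

0 0 2 2 4 5 6 7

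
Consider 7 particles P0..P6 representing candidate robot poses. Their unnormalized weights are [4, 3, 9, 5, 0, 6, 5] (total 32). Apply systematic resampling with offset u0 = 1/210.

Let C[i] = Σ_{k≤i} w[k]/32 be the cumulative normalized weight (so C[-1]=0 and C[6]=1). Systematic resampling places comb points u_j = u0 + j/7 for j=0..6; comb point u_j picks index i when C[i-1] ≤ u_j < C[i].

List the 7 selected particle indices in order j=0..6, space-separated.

C = [1/8, 7/32, 1/2, 21/32, 21/32, 27/32, 1]
j=0: u_0=1/210 ∈ [0, 1/8) → index 0
j=1: u_1=31/210 ∈ [1/8, 7/32) → index 1
j=2: u_2=61/210 ∈ [7/32, 1/2) → index 2
j=3: u_3=13/30 ∈ [7/32, 1/2) → index 2
j=4: u_4=121/210 ∈ [1/2, 21/32) → index 3
j=5: u_5=151/210 ∈ [21/32, 27/32) → index 5
j=6: u_6=181/210 ∈ [27/32, 1) → index 6

0 1 2 2 3 5 6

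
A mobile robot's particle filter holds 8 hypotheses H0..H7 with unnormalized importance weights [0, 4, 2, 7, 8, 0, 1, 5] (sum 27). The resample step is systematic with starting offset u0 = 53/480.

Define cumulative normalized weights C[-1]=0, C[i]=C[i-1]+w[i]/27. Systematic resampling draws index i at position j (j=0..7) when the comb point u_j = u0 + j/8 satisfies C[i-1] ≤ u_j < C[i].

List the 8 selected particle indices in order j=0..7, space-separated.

1 3 3 4 4 4 7 7

C = [0, 4/27, 2/9, 13/27, 7/9, 7/9, 22/27, 1]
j=0: u_0=53/480 ∈ [0, 4/27) → index 1
j=1: u_1=113/480 ∈ [2/9, 13/27) → index 3
j=2: u_2=173/480 ∈ [2/9, 13/27) → index 3
j=3: u_3=233/480 ∈ [13/27, 7/9) → index 4
j=4: u_4=293/480 ∈ [13/27, 7/9) → index 4
j=5: u_5=353/480 ∈ [13/27, 7/9) → index 4
j=6: u_6=413/480 ∈ [22/27, 1) → index 7
j=7: u_7=473/480 ∈ [22/27, 1) → index 7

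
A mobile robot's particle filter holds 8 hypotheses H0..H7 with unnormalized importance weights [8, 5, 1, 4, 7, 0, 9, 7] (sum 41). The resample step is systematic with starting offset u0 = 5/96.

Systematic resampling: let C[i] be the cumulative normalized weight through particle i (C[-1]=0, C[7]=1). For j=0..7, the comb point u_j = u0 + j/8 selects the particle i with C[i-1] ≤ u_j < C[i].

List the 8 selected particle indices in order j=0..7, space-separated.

C = [8/41, 13/41, 14/41, 18/41, 25/41, 25/41, 34/41, 1]
j=0: u_0=5/96 ∈ [0, 8/41) → index 0
j=1: u_1=17/96 ∈ [0, 8/41) → index 0
j=2: u_2=29/96 ∈ [8/41, 13/41) → index 1
j=3: u_3=41/96 ∈ [14/41, 18/41) → index 3
j=4: u_4=53/96 ∈ [18/41, 25/41) → index 4
j=5: u_5=65/96 ∈ [25/41, 34/41) → index 6
j=6: u_6=77/96 ∈ [25/41, 34/41) → index 6
j=7: u_7=89/96 ∈ [34/41, 1) → index 7

0 0 1 3 4 6 6 7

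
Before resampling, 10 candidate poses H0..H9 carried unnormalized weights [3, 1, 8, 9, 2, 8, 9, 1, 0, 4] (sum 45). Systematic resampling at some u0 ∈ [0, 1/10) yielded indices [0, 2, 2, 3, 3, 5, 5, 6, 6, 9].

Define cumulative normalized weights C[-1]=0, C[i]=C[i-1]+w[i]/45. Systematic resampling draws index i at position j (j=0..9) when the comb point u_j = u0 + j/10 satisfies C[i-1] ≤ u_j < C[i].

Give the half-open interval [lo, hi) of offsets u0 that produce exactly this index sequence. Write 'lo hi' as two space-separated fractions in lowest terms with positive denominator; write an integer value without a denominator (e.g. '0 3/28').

1/90 1/15

C = [1/15, 4/45, 4/15, 7/15, 23/45, 31/45, 8/9, 41/45, 41/45, 1]
j=0 picked index 0: u0 ∈ [0, 1/15)
j=1 picked index 2: u0 ∈ [-1/90, 1/6)
j=2 picked index 2: u0 ∈ [-1/9, 1/15)
j=3 picked index 3: u0 ∈ [-1/30, 1/6)
j=4 picked index 3: u0 ∈ [-2/15, 1/15)
j=5 picked index 5: u0 ∈ [1/90, 17/90)
j=6 picked index 5: u0 ∈ [-4/45, 4/45)
j=7 picked index 6: u0 ∈ [-1/90, 17/90)
j=8 picked index 6: u0 ∈ [-1/9, 4/45)
j=9 picked index 9: u0 ∈ [1/90, 1/10)
intersection: [1/90, 1/15)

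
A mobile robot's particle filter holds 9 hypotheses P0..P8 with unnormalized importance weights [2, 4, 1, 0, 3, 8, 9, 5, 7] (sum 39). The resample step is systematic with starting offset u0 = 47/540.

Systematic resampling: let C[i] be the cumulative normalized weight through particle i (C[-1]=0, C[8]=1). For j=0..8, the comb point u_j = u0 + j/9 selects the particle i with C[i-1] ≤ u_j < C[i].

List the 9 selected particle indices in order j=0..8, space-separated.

1 4 5 5 6 6 7 8 8

C = [2/39, 2/13, 7/39, 7/39, 10/39, 6/13, 9/13, 32/39, 1]
j=0: u_0=47/540 ∈ [2/39, 2/13) → index 1
j=1: u_1=107/540 ∈ [7/39, 10/39) → index 4
j=2: u_2=167/540 ∈ [10/39, 6/13) → index 5
j=3: u_3=227/540 ∈ [10/39, 6/13) → index 5
j=4: u_4=287/540 ∈ [6/13, 9/13) → index 6
j=5: u_5=347/540 ∈ [6/13, 9/13) → index 6
j=6: u_6=407/540 ∈ [9/13, 32/39) → index 7
j=7: u_7=467/540 ∈ [32/39, 1) → index 8
j=8: u_8=527/540 ∈ [32/39, 1) → index 8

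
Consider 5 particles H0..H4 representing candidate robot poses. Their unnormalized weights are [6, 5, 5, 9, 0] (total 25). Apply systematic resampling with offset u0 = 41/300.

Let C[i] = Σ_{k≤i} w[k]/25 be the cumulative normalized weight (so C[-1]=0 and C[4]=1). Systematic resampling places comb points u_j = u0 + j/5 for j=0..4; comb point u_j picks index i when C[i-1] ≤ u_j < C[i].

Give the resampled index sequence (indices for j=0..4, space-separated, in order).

C = [6/25, 11/25, 16/25, 1, 1]
j=0: u_0=41/300 ∈ [0, 6/25) → index 0
j=1: u_1=101/300 ∈ [6/25, 11/25) → index 1
j=2: u_2=161/300 ∈ [11/25, 16/25) → index 2
j=3: u_3=221/300 ∈ [16/25, 1) → index 3
j=4: u_4=281/300 ∈ [16/25, 1) → index 3

0 1 2 3 3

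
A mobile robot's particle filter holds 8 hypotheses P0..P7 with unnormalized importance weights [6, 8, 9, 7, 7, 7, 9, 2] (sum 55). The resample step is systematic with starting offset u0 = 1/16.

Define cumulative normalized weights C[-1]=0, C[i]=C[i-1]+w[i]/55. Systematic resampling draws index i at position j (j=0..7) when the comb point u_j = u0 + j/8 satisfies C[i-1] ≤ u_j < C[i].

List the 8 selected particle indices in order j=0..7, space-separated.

C = [6/55, 14/55, 23/55, 6/11, 37/55, 4/5, 53/55, 1]
j=0: u_0=1/16 ∈ [0, 6/55) → index 0
j=1: u_1=3/16 ∈ [6/55, 14/55) → index 1
j=2: u_2=5/16 ∈ [14/55, 23/55) → index 2
j=3: u_3=7/16 ∈ [23/55, 6/11) → index 3
j=4: u_4=9/16 ∈ [6/11, 37/55) → index 4
j=5: u_5=11/16 ∈ [37/55, 4/5) → index 5
j=6: u_6=13/16 ∈ [4/5, 53/55) → index 6
j=7: u_7=15/16 ∈ [4/5, 53/55) → index 6

0 1 2 3 4 5 6 6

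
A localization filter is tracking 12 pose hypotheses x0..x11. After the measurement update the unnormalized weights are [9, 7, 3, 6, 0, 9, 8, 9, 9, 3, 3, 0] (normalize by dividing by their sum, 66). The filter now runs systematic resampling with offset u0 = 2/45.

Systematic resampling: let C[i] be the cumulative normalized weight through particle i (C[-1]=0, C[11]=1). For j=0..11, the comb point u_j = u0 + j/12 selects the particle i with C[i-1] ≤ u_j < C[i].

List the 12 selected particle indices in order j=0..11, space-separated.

0 0 1 3 3 5 6 6 7 8 8 10

C = [3/22, 8/33, 19/66, 25/66, 25/66, 17/33, 7/11, 17/22, 10/11, 21/22, 1, 1]
j=0: u_0=2/45 ∈ [0, 3/22) → index 0
j=1: u_1=23/180 ∈ [0, 3/22) → index 0
j=2: u_2=19/90 ∈ [3/22, 8/33) → index 1
j=3: u_3=53/180 ∈ [19/66, 25/66) → index 3
j=4: u_4=17/45 ∈ [19/66, 25/66) → index 3
j=5: u_5=83/180 ∈ [25/66, 17/33) → index 5
j=6: u_6=49/90 ∈ [17/33, 7/11) → index 6
j=7: u_7=113/180 ∈ [17/33, 7/11) → index 6
j=8: u_8=32/45 ∈ [7/11, 17/22) → index 7
j=9: u_9=143/180 ∈ [17/22, 10/11) → index 8
j=10: u_10=79/90 ∈ [17/22, 10/11) → index 8
j=11: u_11=173/180 ∈ [21/22, 1) → index 10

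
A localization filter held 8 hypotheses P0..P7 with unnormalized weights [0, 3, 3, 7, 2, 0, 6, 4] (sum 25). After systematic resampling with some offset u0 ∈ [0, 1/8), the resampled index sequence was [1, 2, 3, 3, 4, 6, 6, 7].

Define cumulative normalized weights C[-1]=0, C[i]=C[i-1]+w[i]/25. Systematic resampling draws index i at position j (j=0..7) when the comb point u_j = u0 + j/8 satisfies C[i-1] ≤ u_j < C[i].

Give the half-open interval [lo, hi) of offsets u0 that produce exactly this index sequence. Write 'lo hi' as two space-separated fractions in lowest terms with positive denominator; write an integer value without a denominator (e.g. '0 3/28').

C = [0, 3/25, 6/25, 13/25, 3/5, 3/5, 21/25, 1]
j=0 picked index 1: u0 ∈ [0, 3/25)
j=1 picked index 2: u0 ∈ [-1/200, 23/200)
j=2 picked index 3: u0 ∈ [-1/100, 27/100)
j=3 picked index 3: u0 ∈ [-27/200, 29/200)
j=4 picked index 4: u0 ∈ [1/50, 1/10)
j=5 picked index 6: u0 ∈ [-1/40, 43/200)
j=6 picked index 6: u0 ∈ [-3/20, 9/100)
j=7 picked index 7: u0 ∈ [-7/200, 1/8)
intersection: [1/50, 9/100)

1/50 9/100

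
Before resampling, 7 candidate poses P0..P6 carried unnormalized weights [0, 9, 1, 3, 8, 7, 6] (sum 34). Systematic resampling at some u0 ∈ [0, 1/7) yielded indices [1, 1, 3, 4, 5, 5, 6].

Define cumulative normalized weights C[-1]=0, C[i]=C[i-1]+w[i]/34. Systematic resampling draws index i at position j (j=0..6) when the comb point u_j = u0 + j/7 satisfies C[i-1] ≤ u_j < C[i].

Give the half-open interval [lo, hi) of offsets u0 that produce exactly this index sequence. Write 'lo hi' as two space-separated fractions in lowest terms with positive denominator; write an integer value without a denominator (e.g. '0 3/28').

11/238 23/238

C = [0, 9/34, 5/17, 13/34, 21/34, 14/17, 1]
j=0 picked index 1: u0 ∈ [0, 9/34)
j=1 picked index 1: u0 ∈ [-1/7, 29/238)
j=2 picked index 3: u0 ∈ [1/119, 23/238)
j=3 picked index 4: u0 ∈ [-11/238, 45/238)
j=4 picked index 5: u0 ∈ [11/238, 30/119)
j=5 picked index 5: u0 ∈ [-23/238, 13/119)
j=6 picked index 6: u0 ∈ [-4/119, 1/7)
intersection: [11/238, 23/238)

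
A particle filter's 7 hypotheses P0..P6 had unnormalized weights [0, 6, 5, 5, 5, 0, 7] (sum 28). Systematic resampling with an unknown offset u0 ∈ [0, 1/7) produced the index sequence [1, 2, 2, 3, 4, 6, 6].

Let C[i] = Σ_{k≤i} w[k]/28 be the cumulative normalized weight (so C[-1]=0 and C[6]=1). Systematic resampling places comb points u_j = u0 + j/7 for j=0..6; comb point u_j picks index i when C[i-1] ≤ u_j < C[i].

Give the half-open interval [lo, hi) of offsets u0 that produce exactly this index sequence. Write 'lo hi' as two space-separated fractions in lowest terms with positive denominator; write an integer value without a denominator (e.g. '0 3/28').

C = [0, 3/14, 11/28, 4/7, 3/4, 3/4, 1]
j=0 picked index 1: u0 ∈ [0, 3/14)
j=1 picked index 2: u0 ∈ [1/14, 1/4)
j=2 picked index 2: u0 ∈ [-1/14, 3/28)
j=3 picked index 3: u0 ∈ [-1/28, 1/7)
j=4 picked index 4: u0 ∈ [0, 5/28)
j=5 picked index 6: u0 ∈ [1/28, 2/7)
j=6 picked index 6: u0 ∈ [-3/28, 1/7)
intersection: [1/14, 3/28)

1/14 3/28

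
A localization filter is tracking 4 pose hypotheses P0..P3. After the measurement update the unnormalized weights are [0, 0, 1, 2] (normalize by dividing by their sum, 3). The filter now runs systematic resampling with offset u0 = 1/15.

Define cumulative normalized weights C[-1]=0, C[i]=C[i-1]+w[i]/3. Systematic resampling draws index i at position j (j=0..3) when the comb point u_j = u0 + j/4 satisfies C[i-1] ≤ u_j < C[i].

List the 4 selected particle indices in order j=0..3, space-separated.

C = [0, 0, 1/3, 1]
j=0: u_0=1/15 ∈ [0, 1/3) → index 2
j=1: u_1=19/60 ∈ [0, 1/3) → index 2
j=2: u_2=17/30 ∈ [1/3, 1) → index 3
j=3: u_3=49/60 ∈ [1/3, 1) → index 3

2 2 3 3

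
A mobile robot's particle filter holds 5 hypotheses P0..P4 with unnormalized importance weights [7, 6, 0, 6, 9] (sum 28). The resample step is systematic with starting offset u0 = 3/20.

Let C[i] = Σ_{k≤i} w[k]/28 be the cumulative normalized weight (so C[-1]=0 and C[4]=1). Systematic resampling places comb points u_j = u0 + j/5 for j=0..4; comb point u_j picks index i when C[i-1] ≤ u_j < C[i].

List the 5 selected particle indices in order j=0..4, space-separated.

C = [1/4, 13/28, 13/28, 19/28, 1]
j=0: u_0=3/20 ∈ [0, 1/4) → index 0
j=1: u_1=7/20 ∈ [1/4, 13/28) → index 1
j=2: u_2=11/20 ∈ [13/28, 19/28) → index 3
j=3: u_3=3/4 ∈ [19/28, 1) → index 4
j=4: u_4=19/20 ∈ [19/28, 1) → index 4

0 1 3 4 4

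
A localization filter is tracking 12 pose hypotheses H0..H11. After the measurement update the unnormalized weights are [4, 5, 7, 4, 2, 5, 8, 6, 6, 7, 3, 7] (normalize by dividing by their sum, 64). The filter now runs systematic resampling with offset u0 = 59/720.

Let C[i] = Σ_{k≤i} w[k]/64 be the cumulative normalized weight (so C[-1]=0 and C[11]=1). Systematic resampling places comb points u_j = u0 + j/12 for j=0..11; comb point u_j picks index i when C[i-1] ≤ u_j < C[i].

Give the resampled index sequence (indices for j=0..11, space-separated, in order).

C = [1/16, 9/64, 1/4, 5/16, 11/32, 27/64, 35/64, 41/64, 47/64, 27/32, 57/64, 1]
j=0: u_0=59/720 ∈ [1/16, 9/64) → index 1
j=1: u_1=119/720 ∈ [9/64, 1/4) → index 2
j=2: u_2=179/720 ∈ [9/64, 1/4) → index 2
j=3: u_3=239/720 ∈ [5/16, 11/32) → index 4
j=4: u_4=299/720 ∈ [11/32, 27/64) → index 5
j=5: u_5=359/720 ∈ [27/64, 35/64) → index 6
j=6: u_6=419/720 ∈ [35/64, 41/64) → index 7
j=7: u_7=479/720 ∈ [41/64, 47/64) → index 8
j=8: u_8=539/720 ∈ [47/64, 27/32) → index 9
j=9: u_9=599/720 ∈ [47/64, 27/32) → index 9
j=10: u_10=659/720 ∈ [57/64, 1) → index 11
j=11: u_11=719/720 ∈ [57/64, 1) → index 11

1 2 2 4 5 6 7 8 9 9 11 11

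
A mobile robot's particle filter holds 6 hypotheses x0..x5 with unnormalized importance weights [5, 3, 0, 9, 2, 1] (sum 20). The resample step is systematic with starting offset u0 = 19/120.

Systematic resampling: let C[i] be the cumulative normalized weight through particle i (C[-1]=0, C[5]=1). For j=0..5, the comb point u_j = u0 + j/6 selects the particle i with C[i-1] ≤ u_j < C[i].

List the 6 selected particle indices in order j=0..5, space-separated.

C = [1/4, 2/5, 2/5, 17/20, 19/20, 1]
j=0: u_0=19/120 ∈ [0, 1/4) → index 0
j=1: u_1=13/40 ∈ [1/4, 2/5) → index 1
j=2: u_2=59/120 ∈ [2/5, 17/20) → index 3
j=3: u_3=79/120 ∈ [2/5, 17/20) → index 3
j=4: u_4=33/40 ∈ [2/5, 17/20) → index 3
j=5: u_5=119/120 ∈ [19/20, 1) → index 5

0 1 3 3 3 5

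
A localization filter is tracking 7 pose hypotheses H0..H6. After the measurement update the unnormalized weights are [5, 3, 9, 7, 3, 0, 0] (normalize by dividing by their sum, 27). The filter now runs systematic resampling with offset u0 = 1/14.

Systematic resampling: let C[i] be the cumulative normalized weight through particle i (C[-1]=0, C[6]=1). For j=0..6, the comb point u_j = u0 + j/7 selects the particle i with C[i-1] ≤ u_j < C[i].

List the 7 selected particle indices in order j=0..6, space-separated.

0 1 2 2 3 3 4

C = [5/27, 8/27, 17/27, 8/9, 1, 1, 1]
j=0: u_0=1/14 ∈ [0, 5/27) → index 0
j=1: u_1=3/14 ∈ [5/27, 8/27) → index 1
j=2: u_2=5/14 ∈ [8/27, 17/27) → index 2
j=3: u_3=1/2 ∈ [8/27, 17/27) → index 2
j=4: u_4=9/14 ∈ [17/27, 8/9) → index 3
j=5: u_5=11/14 ∈ [17/27, 8/9) → index 3
j=6: u_6=13/14 ∈ [8/9, 1) → index 4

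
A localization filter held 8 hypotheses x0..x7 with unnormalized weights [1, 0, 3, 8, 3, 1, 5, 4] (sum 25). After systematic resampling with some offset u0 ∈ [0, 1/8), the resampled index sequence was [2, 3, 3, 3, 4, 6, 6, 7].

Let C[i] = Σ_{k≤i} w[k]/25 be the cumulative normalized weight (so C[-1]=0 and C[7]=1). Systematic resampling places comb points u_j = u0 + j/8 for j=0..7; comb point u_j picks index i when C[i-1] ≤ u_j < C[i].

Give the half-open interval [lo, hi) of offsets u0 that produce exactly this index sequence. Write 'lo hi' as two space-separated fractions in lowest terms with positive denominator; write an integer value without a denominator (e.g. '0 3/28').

C = [1/25, 1/25, 4/25, 12/25, 3/5, 16/25, 21/25, 1]
j=0 picked index 2: u0 ∈ [1/25, 4/25)
j=1 picked index 3: u0 ∈ [7/200, 71/200)
j=2 picked index 3: u0 ∈ [-9/100, 23/100)
j=3 picked index 3: u0 ∈ [-43/200, 21/200)
j=4 picked index 4: u0 ∈ [-1/50, 1/10)
j=5 picked index 6: u0 ∈ [3/200, 43/200)
j=6 picked index 6: u0 ∈ [-11/100, 9/100)
j=7 picked index 7: u0 ∈ [-7/200, 1/8)
intersection: [1/25, 9/100)

1/25 9/100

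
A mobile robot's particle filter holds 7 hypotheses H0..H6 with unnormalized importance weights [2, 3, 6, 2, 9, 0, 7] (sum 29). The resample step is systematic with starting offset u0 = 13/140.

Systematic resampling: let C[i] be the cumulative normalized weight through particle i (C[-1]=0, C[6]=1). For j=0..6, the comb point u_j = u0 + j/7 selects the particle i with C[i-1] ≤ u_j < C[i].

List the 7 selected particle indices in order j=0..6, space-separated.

C = [2/29, 5/29, 11/29, 13/29, 22/29, 22/29, 1]
j=0: u_0=13/140 ∈ [2/29, 5/29) → index 1
j=1: u_1=33/140 ∈ [5/29, 11/29) → index 2
j=2: u_2=53/140 ∈ [5/29, 11/29) → index 2
j=3: u_3=73/140 ∈ [13/29, 22/29) → index 4
j=4: u_4=93/140 ∈ [13/29, 22/29) → index 4
j=5: u_5=113/140 ∈ [22/29, 1) → index 6
j=6: u_6=19/20 ∈ [22/29, 1) → index 6

1 2 2 4 4 6 6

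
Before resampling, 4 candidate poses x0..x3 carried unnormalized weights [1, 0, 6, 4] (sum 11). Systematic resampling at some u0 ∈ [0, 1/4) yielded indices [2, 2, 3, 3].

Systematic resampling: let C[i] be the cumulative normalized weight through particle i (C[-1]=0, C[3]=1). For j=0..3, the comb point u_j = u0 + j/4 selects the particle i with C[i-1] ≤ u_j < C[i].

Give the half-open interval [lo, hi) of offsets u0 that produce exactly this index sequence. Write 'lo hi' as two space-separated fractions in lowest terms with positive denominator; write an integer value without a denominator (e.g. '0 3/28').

3/22 1/4

C = [1/11, 1/11, 7/11, 1]
j=0 picked index 2: u0 ∈ [1/11, 7/11)
j=1 picked index 2: u0 ∈ [-7/44, 17/44)
j=2 picked index 3: u0 ∈ [3/22, 1/2)
j=3 picked index 3: u0 ∈ [-5/44, 1/4)
intersection: [3/22, 1/4)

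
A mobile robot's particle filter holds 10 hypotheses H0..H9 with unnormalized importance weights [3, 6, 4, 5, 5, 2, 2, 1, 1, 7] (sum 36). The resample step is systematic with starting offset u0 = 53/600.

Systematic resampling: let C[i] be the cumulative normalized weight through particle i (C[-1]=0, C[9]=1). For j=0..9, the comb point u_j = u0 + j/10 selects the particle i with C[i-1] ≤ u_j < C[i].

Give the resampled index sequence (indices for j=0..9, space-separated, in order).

C = [1/12, 1/4, 13/36, 1/2, 23/36, 25/36, 3/4, 7/9, 29/36, 1]
j=0: u_0=53/600 ∈ [1/12, 1/4) → index 1
j=1: u_1=113/600 ∈ [1/12, 1/4) → index 1
j=2: u_2=173/600 ∈ [1/4, 13/36) → index 2
j=3: u_3=233/600 ∈ [13/36, 1/2) → index 3
j=4: u_4=293/600 ∈ [13/36, 1/2) → index 3
j=5: u_5=353/600 ∈ [1/2, 23/36) → index 4
j=6: u_6=413/600 ∈ [23/36, 25/36) → index 5
j=7: u_7=473/600 ∈ [7/9, 29/36) → index 8
j=8: u_8=533/600 ∈ [29/36, 1) → index 9
j=9: u_9=593/600 ∈ [29/36, 1) → index 9

1 1 2 3 3 4 5 8 9 9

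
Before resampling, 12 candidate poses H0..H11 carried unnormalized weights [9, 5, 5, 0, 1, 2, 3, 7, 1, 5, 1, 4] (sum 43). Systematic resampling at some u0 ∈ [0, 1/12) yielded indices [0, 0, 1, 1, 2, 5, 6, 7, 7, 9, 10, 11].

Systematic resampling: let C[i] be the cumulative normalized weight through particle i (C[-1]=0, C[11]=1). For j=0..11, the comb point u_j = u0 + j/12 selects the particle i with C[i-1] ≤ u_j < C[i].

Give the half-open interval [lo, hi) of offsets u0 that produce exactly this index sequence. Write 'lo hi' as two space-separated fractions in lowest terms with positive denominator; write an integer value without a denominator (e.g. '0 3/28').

C = [9/43, 14/43, 19/43, 19/43, 20/43, 22/43, 25/43, 32/43, 33/43, 38/43, 39/43, 1]
j=0 picked index 0: u0 ∈ [0, 9/43)
j=1 picked index 0: u0 ∈ [-1/12, 65/516)
j=2 picked index 1: u0 ∈ [11/258, 41/258)
j=3 picked index 1: u0 ∈ [-7/172, 13/172)
j=4 picked index 2: u0 ∈ [-1/129, 14/129)
j=5 picked index 5: u0 ∈ [25/516, 49/516)
j=6 picked index 6: u0 ∈ [1/86, 7/86)
j=7 picked index 7: u0 ∈ [-1/516, 83/516)
j=8 picked index 7: u0 ∈ [-11/129, 10/129)
j=9 picked index 9: u0 ∈ [3/172, 23/172)
j=10 picked index 10: u0 ∈ [13/258, 19/258)
j=11 picked index 11: u0 ∈ [-5/516, 1/12)
intersection: [13/258, 19/258)

13/258 19/258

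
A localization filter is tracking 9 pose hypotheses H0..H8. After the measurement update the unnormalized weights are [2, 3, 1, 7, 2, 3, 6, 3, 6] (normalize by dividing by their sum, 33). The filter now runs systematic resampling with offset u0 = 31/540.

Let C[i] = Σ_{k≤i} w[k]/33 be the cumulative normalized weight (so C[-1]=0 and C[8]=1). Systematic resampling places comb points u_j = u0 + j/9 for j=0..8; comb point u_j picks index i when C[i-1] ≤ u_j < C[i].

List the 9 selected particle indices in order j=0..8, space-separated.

0 2 3 3 5 6 6 8 8

C = [2/33, 5/33, 2/11, 13/33, 5/11, 6/11, 8/11, 9/11, 1]
j=0: u_0=31/540 ∈ [0, 2/33) → index 0
j=1: u_1=91/540 ∈ [5/33, 2/11) → index 2
j=2: u_2=151/540 ∈ [2/11, 13/33) → index 3
j=3: u_3=211/540 ∈ [2/11, 13/33) → index 3
j=4: u_4=271/540 ∈ [5/11, 6/11) → index 5
j=5: u_5=331/540 ∈ [6/11, 8/11) → index 6
j=6: u_6=391/540 ∈ [6/11, 8/11) → index 6
j=7: u_7=451/540 ∈ [9/11, 1) → index 8
j=8: u_8=511/540 ∈ [9/11, 1) → index 8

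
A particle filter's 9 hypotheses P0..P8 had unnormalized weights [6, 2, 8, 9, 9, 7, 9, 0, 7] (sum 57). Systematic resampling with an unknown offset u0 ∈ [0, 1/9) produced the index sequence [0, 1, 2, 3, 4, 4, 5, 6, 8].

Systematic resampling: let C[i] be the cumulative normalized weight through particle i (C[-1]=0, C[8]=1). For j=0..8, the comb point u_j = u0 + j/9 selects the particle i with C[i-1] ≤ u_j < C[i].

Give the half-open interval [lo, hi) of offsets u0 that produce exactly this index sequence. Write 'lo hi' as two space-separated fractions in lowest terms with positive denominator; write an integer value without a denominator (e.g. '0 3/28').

C = [2/19, 8/57, 16/57, 25/57, 34/57, 41/57, 50/57, 50/57, 1]
j=0 picked index 0: u0 ∈ [0, 2/19)
j=1 picked index 1: u0 ∈ [-1/171, 5/171)
j=2 picked index 2: u0 ∈ [-14/171, 10/171)
j=3 picked index 3: u0 ∈ [-1/19, 2/19)
j=4 picked index 4: u0 ∈ [-1/171, 26/171)
j=5 picked index 4: u0 ∈ [-20/171, 7/171)
j=6 picked index 5: u0 ∈ [-4/57, 1/19)
j=7 picked index 6: u0 ∈ [-10/171, 17/171)
j=8 picked index 8: u0 ∈ [-2/171, 1/9)
intersection: [0, 5/171)

0 5/171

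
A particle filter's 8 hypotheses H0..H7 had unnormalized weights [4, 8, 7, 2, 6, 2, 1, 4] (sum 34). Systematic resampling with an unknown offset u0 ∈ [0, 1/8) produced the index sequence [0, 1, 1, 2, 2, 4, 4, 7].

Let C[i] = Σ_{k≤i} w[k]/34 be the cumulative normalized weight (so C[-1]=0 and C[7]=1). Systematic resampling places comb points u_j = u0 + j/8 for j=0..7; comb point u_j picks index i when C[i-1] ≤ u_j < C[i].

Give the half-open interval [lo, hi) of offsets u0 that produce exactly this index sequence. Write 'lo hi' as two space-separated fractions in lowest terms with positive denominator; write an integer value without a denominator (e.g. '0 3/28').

1/136 3/68

C = [2/17, 6/17, 19/34, 21/34, 27/34, 29/34, 15/17, 1]
j=0 picked index 0: u0 ∈ [0, 2/17)
j=1 picked index 1: u0 ∈ [-1/136, 31/136)
j=2 picked index 1: u0 ∈ [-9/68, 7/68)
j=3 picked index 2: u0 ∈ [-3/136, 25/136)
j=4 picked index 2: u0 ∈ [-5/34, 1/17)
j=5 picked index 4: u0 ∈ [-1/136, 23/136)
j=6 picked index 4: u0 ∈ [-9/68, 3/68)
j=7 picked index 7: u0 ∈ [1/136, 1/8)
intersection: [1/136, 3/68)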